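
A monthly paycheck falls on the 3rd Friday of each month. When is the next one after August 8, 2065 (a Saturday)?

August 21, 2065

August 2065 starts on a Saturday; its first Friday is the 7th, so the 3rd Friday is the 21st — August 21, 2065.
August 21, 2065 is after August 8, 2065, so that is the next one.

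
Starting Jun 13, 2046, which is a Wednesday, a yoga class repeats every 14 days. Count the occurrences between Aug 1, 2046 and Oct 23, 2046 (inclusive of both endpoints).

6

Occurrences land 14·i days after Jun 13, 2046 for i = 0, 1, 2, …
Aug 1, 2046 is 49 days after the start; 49 ÷ 14 = 3 remainder 7; since the remainder is 7, round up to i = 4. First occurrence in the window: #5 on Aug 8, 2046 (4×14 = 56 days in).
Oct 23, 2046 is 132 days after the start; 132 ÷ 14 = 9 remainder 6. Last occurrence in the window: #10 on Oct 17, 2046.
Occurrences #5 through #10: 6 in total.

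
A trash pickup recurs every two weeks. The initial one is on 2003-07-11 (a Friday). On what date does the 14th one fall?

The 14th occurrence is 13 intervals after the first: 13 × 14 = 182 days after 2003-07-11.
July has 31 days — 20 days to the end of July leaves 162.
August has 31 days (131 left).
September has 30 days (101 left).
October has 31 days (70 left).
November has 30 days (40 left).
December has 31 days (9 left).
9 days into January → 2004-01-09.

2004-01-09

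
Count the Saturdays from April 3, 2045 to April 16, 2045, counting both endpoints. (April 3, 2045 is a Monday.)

2

April 3, 2045 is a Monday; the first Saturday on or after it is April 8, 2045 (5 days later).
From April 8, 2045 to April 16, 2045 is 16 − 8 = 8 days.
8 ÷ 7 = 1 full weeks with remainder 1, so 1 more Saturdays after the first → 2.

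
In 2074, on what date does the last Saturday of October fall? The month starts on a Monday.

27 October 2074

October 2074 begins on a Monday, so the first Saturday is October 6 (5 days later).
October 2074 has 31 days. Adding weeks: 6, 13, 20, 27 — the last one ≤ 31 is the 27th.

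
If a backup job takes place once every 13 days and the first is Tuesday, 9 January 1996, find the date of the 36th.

8 April 1997

The 36th occurrence is 35 intervals after the first: 35 × 13 = 455 days after 9 January 1996.
January has 31 days — 22 days to the end of January leaves 433.
From end of January to end of 1996 is 335 days (98 left).
January has 31 days (67 left).
February has 28 days (39 left).
March has 31 days (8 left).
8 days into April → 8 April 1997.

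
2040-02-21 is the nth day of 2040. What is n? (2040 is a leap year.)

Days in months before February: 31 = 31.
Plus 21 days into February → day 52.

52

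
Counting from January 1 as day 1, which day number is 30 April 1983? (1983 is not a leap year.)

Days in months before April: 31 + 28 + 31 = 90.
Plus 30 days into April → day 120.

120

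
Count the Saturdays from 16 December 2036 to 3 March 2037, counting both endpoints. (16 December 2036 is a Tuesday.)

16 December 2036 is a Tuesday; the first Saturday on or after it is 20 December 2036 (4 days later).
From 20 December 2036 to 3 March 2037: 11 + 31 + 28 + 3 = 73 days (rest of December, January, February, March).
73 ÷ 7 = 10 full weeks with remainder 3, so 10 more Saturdays after the first → 11.

11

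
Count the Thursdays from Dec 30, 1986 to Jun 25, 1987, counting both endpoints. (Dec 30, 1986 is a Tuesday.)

Dec 30, 1986 is a Tuesday; the first Thursday on or after it is Jan 1, 1987 (2 days later).
From Jan 1, 1987 to Jun 25, 1987: 30 + 28 + 31 + 30 + 31 + 25 = 175 days (rest of Jan, Feb, Mar, Apr, May, Jun).
175 ÷ 7 = 25 full weeks with remainder 0, so 25 more Thursdays after the first → 26.

26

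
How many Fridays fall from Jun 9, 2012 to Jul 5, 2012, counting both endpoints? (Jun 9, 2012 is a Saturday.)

Jun 9, 2012 is a Saturday; the first Friday on or after it is Jun 15, 2012 (6 days later).
From Jun 15, 2012 to Jul 5, 2012: 15 + 5 = 20 days (rest of Jun, Jul).
20 ÷ 7 = 2 full weeks with remainder 6, so 2 more Fridays after the first → 3.

3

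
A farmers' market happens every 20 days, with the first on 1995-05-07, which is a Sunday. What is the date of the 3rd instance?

1995-06-16

The 3rd occurrence is 2 intervals after the first: 2 × 20 = 40 days after 1995-05-07.
May has 31 days — 24 days to the end of May leaves 16.
16 days into June → 1995-06-16.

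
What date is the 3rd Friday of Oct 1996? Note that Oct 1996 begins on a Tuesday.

Oct 1996 begins on a Tuesday, so the first Friday is Oct 4 (3 days later).
The 3rd Friday is 2 weeks later: 4 + 14 = 18.

Oct 18, 1996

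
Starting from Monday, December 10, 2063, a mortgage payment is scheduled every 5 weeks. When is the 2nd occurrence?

January 14, 2064

The 2nd occurrence is 1 interval after the first: 1 × 35 = 35 days after December 10, 2063.
December has 31 days — 21 days to the end of December leaves 14.
14 days into January → January 14, 2064.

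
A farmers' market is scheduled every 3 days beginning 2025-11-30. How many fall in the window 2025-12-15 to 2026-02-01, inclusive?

17

Occurrences land 3·i days after 2025-11-30 for i = 0, 1, 2, …
2025-12-15 is 15 days after the start; 15 ÷ 3 = 5 remainder 0. First occurrence in the window: #6 on 2025-12-15 (5×3 = 15 days in).
2026-02-01 is 63 days after the start; 63 ÷ 3 = 21 remainder 0. Last occurrence in the window: #22 on 2026-02-01.
Occurrences #6 through #22: 17 in total.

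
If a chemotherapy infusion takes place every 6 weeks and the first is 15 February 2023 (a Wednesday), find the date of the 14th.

The 14th occurrence is 13 intervals after the first: 13 × 42 = 546 days after 15 February 2023.
February has 28 days — 13 days to the end of February leaves 533.
From end of February to end of 2023 is 306 days (227 left).
January has 31 days (196 left).
February has 29 days (167 left).
March has 31 days (136 left).
April has 30 days (106 left).
May has 31 days (75 left).
June has 30 days (45 left).
July has 31 days (14 left).
14 days into August → 14 August 2024.

14 August 2024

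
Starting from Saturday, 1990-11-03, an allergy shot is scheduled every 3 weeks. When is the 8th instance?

1991-03-30

The 8th occurrence is 7 intervals after the first: 7 × 21 = 147 days after 1990-11-03.
November has 30 days — 27 days to the end of November leaves 120.
December has 31 days (89 left).
January has 31 days (58 left).
February has 28 days (30 left).
30 days into March → 1991-03-30.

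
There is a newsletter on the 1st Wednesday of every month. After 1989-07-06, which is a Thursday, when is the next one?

1989-08-02

July 1989 starts on a Saturday, so its 1st Wednesday is 1989-07-05 (4 days in).
That is not after 1989-07-06, so look at August 1989.
August 1989 starts on a Tuesday, so its 1st Wednesday is 1989-08-02 (1 day in).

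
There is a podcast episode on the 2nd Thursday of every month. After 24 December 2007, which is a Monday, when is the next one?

December 2007 starts on a Saturday; its first Thursday is the 6th, so the 2nd Thursday is the 13th — 13 December 2007.
That is not after 24 December 2007, so look at January 2008.
January 2008 starts on a Tuesday; its first Thursday is the 3rd, so the 2nd Thursday is the 10th — 10 January 2008.

10 January 2008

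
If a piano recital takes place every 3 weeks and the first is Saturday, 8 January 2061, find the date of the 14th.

The 14th occurrence is 13 intervals after the first: 13 × 21 = 273 days after 8 January 2061.
January has 31 days — 23 days to the end of January leaves 250.
February has 28 days (222 left).
March has 31 days (191 left).
April has 30 days (161 left).
May has 31 days (130 left).
June has 30 days (100 left).
July has 31 days (69 left).
August has 31 days (38 left).
September has 30 days (8 left).
8 days into October → 8 October 2061.

8 October 2061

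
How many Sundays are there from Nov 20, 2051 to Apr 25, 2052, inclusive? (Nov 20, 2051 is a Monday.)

Nov 20, 2051 is a Monday; the first Sunday on or after it is Nov 26, 2051 (6 days later).
From Nov 26, 2051 to Apr 25, 2052: 4 + 31 + 31 + 29 + 31 + 25 = 151 days (rest of Nov, Dec, Jan, Feb, Mar, Apr).
151 ÷ 7 = 21 full weeks with remainder 4, so 21 more Sundays after the first → 22.

22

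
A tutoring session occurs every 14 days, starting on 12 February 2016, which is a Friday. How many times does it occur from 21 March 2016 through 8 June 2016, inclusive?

6

Occurrences land 14·i days after 12 February 2016 for i = 0, 1, 2, …
21 March 2016 is 38 days after the start; 38 ÷ 14 = 2 remainder 10; since the remainder is 10, round up to i = 3. First occurrence in the window: #4 on 25 March 2016 (3×14 = 42 days in).
8 June 2016 is 117 days after the start; 117 ÷ 14 = 8 remainder 5. Last occurrence in the window: #9 on 3 June 2016.
Occurrences #4 through #9: 6 in total.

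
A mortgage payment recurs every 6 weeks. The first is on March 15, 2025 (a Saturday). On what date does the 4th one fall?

The 4th occurrence is 3 intervals after the first: 3 × 42 = 126 days after March 15, 2025.
March has 31 days — 16 days to the end of March leaves 110.
April has 30 days (80 left).
May has 31 days (49 left).
June has 30 days (19 left).
19 days into July → July 19, 2025.

July 19, 2025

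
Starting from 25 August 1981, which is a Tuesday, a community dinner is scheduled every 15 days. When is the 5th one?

24 October 1981

The 5th occurrence is 4 intervals after the first: 4 × 15 = 60 days after 25 August 1981.
August has 31 days — 6 days to the end of August leaves 54.
September has 30 days (24 left).
24 days into October → 24 October 1981.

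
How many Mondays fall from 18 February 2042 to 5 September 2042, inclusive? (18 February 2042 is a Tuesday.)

18 February 2042 is a Tuesday; the first Monday on or after it is 24 February 2042 (6 days later).
From 24 February 2042 to 5 September 2042: 4 + 31 + 30 + 31 + 30 + 31 + 31 + 5 = 193 days (rest of February, March, April, May, June, July, August, September).
193 ÷ 7 = 27 full weeks with remainder 4, so 27 more Mondays after the first → 28.

28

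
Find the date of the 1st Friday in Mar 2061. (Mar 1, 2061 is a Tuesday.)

Mar 2061 begins on a Tuesday, so the first Friday is Mar 4 (3 days later).

Mar 4, 2061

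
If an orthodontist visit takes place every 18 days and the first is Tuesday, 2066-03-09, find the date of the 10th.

The 10th occurrence is 9 intervals after the first: 9 × 18 = 162 days after 2066-03-09.
March has 31 days — 22 days to the end of March leaves 140.
April has 30 days (110 left).
May has 31 days (79 left).
June has 30 days (49 left).
July has 31 days (18 left).
18 days into August → 2066-08-18.

2066-08-18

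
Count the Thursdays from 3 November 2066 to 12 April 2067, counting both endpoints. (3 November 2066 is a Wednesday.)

3 November 2066 is a Wednesday; the first Thursday on or after it is 4 November 2066 (1 day later).
From 4 November 2066 to 12 April 2067: 26 + 31 + 31 + 28 + 31 + 12 = 159 days (rest of November, December, January, February, March, April).
159 ÷ 7 = 22 full weeks with remainder 5, so 22 more Thursdays after the first → 23.

23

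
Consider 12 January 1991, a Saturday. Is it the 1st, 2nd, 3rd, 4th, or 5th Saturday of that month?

2nd

Day 12 falls in week ⌈12/7⌉ of the month.
Days 1–7 hold the 1st Saturday, 8–14 the 2nd, 15–21 the 3rd, 22–28 the 4th, 29–31 the 5th.
12 is in the range for the 2nd.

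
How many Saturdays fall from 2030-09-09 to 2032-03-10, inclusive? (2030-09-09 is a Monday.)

78

2030-09-09 is a Monday; the first Saturday on or after it is 2030-09-14 (5 days later).
From 2030-09-14 to 2032-03-10: 108 + 365 + 70 = 543 days (rest of 2030, 2031, to 2032-03-10 in 2032).
543 ÷ 7 = 77 full weeks with remainder 4, so 77 more Saturdays after the first → 78.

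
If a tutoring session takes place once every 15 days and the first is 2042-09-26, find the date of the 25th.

2043-09-21

The 25th occurrence is 24 intervals after the first: 24 × 15 = 360 days after 2042-09-26.
September has 30 days — 4 days to the end of September leaves 356.
October has 31 days (325 left).
November has 30 days (295 left).
December has 31 days (264 left).
January has 31 days (233 left).
February has 28 days (205 left).
March has 31 days (174 left).
April has 30 days (144 left).
May has 31 days (113 left).
June has 30 days (83 left).
July has 31 days (52 left).
August has 31 days (21 left).
21 days into September → 2043-09-21.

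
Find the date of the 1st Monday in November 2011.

7 November 2011

November 2011 begins on a Tuesday, so the first Monday is November 7 (6 days later).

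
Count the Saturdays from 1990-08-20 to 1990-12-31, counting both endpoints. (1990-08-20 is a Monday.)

1990-08-20 is a Monday; the first Saturday on or after it is 1990-08-25 (5 days later).
From 1990-08-25 to 1990-12-31: 6 + 30 + 31 + 30 + 31 = 128 days (rest of August, September, October, November, December).
128 ÷ 7 = 18 full weeks with remainder 2, so 18 more Saturdays after the first → 19.

19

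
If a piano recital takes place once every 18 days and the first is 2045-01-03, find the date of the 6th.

2045-04-03

The 6th occurrence is 5 intervals after the first: 5 × 18 = 90 days after 2045-01-03.
January has 31 days — 28 days to the end of January leaves 62.
February has 28 days (34 left).
March has 31 days (3 left).
3 days into April → 2045-04-03.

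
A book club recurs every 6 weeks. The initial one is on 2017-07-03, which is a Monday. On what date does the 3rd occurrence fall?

2017-09-25

The 3rd occurrence is 2 intervals after the first: 2 × 42 = 84 days after 2017-07-03.
July has 31 days — 28 days to the end of July leaves 56.
August has 31 days (25 left).
25 days into September → 2017-09-25.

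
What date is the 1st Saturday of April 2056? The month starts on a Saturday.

2056-04-01

April 2056 begins on a Saturday, so the first Saturday is April 1.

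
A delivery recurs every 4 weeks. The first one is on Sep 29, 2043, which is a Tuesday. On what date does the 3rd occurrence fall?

The 3rd occurrence is 2 intervals after the first: 2 × 28 = 56 days after Sep 29, 2043.
Sep has 30 days — 1 day to the end of Sep leaves 55.
Oct has 31 days (24 left).
24 days into Nov → Nov 24, 2043.

Nov 24, 2043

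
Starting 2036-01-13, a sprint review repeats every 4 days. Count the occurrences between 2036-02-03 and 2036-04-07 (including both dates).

16

Occurrences land 4·i days after 2036-01-13 for i = 0, 1, 2, …
2036-02-03 is 21 days after the start; 21 ÷ 4 = 5 remainder 1; since the remainder is 1, round up to i = 6. First occurrence in the window: #7 on 2036-02-06 (6×4 = 24 days in).
2036-04-07 is 85 days after the start; 85 ÷ 4 = 21 remainder 1. Last occurrence in the window: #22 on 2036-04-06.
Occurrences #7 through #22: 16 in total.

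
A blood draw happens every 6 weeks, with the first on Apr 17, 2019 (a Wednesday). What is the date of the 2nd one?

The 2nd occurrence is 1 interval after the first: 1 × 42 = 42 days after Apr 17, 2019.
Apr has 30 days — 13 days to the end of Apr leaves 29.
29 days into May → May 29, 2019.

May 29, 2019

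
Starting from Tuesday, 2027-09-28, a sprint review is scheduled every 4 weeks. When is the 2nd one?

The 2nd occurrence is 1 interval after the first: 1 × 28 = 28 days after 2027-09-28.
September has 30 days — 2 days to the end of September leaves 26.
26 days into October → 2027-10-26.

2027-10-26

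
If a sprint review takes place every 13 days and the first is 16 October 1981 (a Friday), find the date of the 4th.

The 4th occurrence is 3 intervals after the first: 3 × 13 = 39 days after 16 October 1981.
October has 31 days — 15 days to the end of October leaves 24.
24 days into November → 24 November 1981.

24 November 1981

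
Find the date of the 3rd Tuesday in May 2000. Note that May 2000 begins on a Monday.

May 2000 begins on a Monday, so the first Tuesday is May 2 (1 day later).
The 3rd Tuesday is 2 weeks later: 2 + 14 = 16.

2000-05-16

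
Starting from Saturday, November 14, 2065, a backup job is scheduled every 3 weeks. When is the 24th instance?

The 24th occurrence is 23 intervals after the first: 23 × 21 = 483 days after November 14, 2065.
November has 30 days — 16 days to the end of November leaves 467.
From end of November to end of 2065 is 31 days (436 left).
2066 has 365 days (71 left).
January has 31 days (40 left).
February has 28 days (12 left).
12 days into March → March 12, 2067.

March 12, 2067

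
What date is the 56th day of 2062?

25 February 2062

January has 31 days (56 − 31 = 25 remain).
25 into February → February 25.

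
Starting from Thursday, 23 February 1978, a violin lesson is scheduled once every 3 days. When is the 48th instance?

The 48th occurrence is 47 intervals after the first: 47 × 3 = 141 days after 23 February 1978.
February has 28 days — 5 days to the end of February leaves 136.
March has 31 days (105 left).
April has 30 days (75 left).
May has 31 days (44 left).
June has 30 days (14 left).
14 days into July → 14 July 1978.

14 July 1978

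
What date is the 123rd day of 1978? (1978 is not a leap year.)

January has 31 days (123 − 31 = 92 remain).
February has 28 days (92 − 28 = 64 remain).
March has 31 days (64 − 31 = 33 remain).
April has 30 days (33 − 30 = 3 remain).
3 into May → May 3.

1978-05-03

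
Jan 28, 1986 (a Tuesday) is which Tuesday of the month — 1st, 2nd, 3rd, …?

4th

Day 28 falls in week ⌈28/7⌉ of the month.
Days 1–7 hold the 1st Tuesday, 8–14 the 2nd, 15–21 the 3rd, 22–28 the 4th, 29–31 the 5th.
28 is in the range for the 4th.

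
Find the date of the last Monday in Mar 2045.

Mar 27, 2045

Mar 2045 begins on a Wednesday, so the first Monday is Mar 6 (5 days later).
Mar 2045 has 31 days. Adding weeks: 6, 13, 20, 27 — the last one ≤ 31 is the 27th.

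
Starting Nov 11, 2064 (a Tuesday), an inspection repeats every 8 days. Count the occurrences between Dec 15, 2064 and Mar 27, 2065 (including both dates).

Occurrences land 8·i days after Nov 11, 2064 for i = 0, 1, 2, …
Dec 15, 2064 is 34 days after the start; 34 ÷ 8 = 4 remainder 2; since the remainder is 2, round up to i = 5. First occurrence in the window: #6 on Dec 21, 2064 (5×8 = 40 days in).
Mar 27, 2065 is 136 days after the start; 136 ÷ 8 = 17 remainder 0. Last occurrence in the window: #18 on Mar 27, 2065.
Occurrences #6 through #18: 13 in total.

13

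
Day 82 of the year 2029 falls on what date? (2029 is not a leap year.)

23 March 2029

January has 31 days (82 − 31 = 51 remain).
February has 28 days (51 − 28 = 23 remain).
23 into March → March 23.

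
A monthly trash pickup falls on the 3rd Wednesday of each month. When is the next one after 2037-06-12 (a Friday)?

June 2037 starts on a Monday; its first Wednesday is the 3rd, so the 3rd Wednesday is the 17th — 2037-06-17.
2037-06-17 is after 2037-06-12, so that is the next one.

2037-06-17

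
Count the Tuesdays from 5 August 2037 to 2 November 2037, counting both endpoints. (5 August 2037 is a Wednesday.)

12

5 August 2037 is a Wednesday; the first Tuesday on or after it is 11 August 2037 (6 days later).
From 11 August 2037 to 2 November 2037: 20 + 30 + 31 + 2 = 83 days (rest of August, September, October, November).
83 ÷ 7 = 11 full weeks with remainder 6, so 11 more Tuesdays after the first → 12.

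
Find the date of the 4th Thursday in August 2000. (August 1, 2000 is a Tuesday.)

August 2000 begins on a Tuesday, so the first Thursday is August 3 (2 days later).
The 4th Thursday is 3 weeks later: 3 + 21 = 24.

24 August 2000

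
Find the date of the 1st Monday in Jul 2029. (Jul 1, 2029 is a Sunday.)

Jul 2029 begins on a Sunday, so the first Monday is Jul 2 (1 day later).

Jul 2, 2029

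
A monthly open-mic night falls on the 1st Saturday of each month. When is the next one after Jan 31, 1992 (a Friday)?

Jan 1992 starts on a Wednesday, so its 1st Saturday is Jan 4, 1992 (3 days in).
That is not after Jan 31, 1992, so look at Feb 1992.
Feb 1992 starts on a Saturday, so its 1st Saturday is Feb 1, 1992.

Feb 1, 1992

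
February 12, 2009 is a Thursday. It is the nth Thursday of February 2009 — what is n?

2nd

Day 12 falls in week ⌈12/7⌉ of the month.
Days 1–7 hold the 1st Thursday, 8–14 the 2nd, 15–21 the 3rd, 22–28 the 4th, 29–31 the 5th.
12 is in the range for the 2nd.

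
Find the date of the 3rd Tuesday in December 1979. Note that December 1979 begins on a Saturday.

December 18, 1979

December 1979 begins on a Saturday, so the first Tuesday is December 4 (3 days later).
The 3rd Tuesday is 2 weeks later: 4 + 14 = 18.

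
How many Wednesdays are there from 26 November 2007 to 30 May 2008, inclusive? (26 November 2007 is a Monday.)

27

26 November 2007 is a Monday; the first Wednesday on or after it is 28 November 2007 (2 days later).
From 28 November 2007 to 30 May 2008: 2 + 31 + 31 + 29 + 31 + 30 + 30 = 184 days (rest of November, December, January, February, March, April, May).
184 ÷ 7 = 26 full weeks with remainder 2, so 26 more Wednesdays after the first → 27.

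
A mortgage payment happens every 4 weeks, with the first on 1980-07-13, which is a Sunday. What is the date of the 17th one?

The 17th occurrence is 16 intervals after the first: 16 × 28 = 448 days after 1980-07-13.
July has 31 days — 18 days to the end of July leaves 430.
From end of July to end of 1980 is 153 days (277 left).
January has 31 days (246 left).
February has 28 days (218 left).
March has 31 days (187 left).
April has 30 days (157 left).
May has 31 days (126 left).
June has 30 days (96 left).
July has 31 days (65 left).
August has 31 days (34 left).
September has 30 days (4 left).
4 days into October → 1981-10-04.

1981-10-04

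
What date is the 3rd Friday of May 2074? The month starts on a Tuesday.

May 18, 2074

May 2074 begins on a Tuesday, so the first Friday is May 4 (3 days later).
The 3rd Friday is 2 weeks later: 4 + 14 = 18.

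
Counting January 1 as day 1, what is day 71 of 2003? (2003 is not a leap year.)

Mar 12, 2003

Jan has 31 days (71 − 31 = 40 remain).
Feb has 28 days (40 − 28 = 12 remain).
12 into Mar → Mar 12.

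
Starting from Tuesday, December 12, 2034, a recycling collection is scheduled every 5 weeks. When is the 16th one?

May 20, 2036

The 16th occurrence is 15 intervals after the first: 15 × 35 = 525 days after December 12, 2034.
December has 31 days — 19 days to the end of December leaves 506.
2035 has 365 days (141 left).
January has 31 days (110 left).
February has 29 days (81 left).
March has 31 days (50 left).
April has 30 days (20 left).
20 days into May → May 20, 2036.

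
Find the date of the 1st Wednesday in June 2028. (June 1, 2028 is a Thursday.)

7 June 2028

June 2028 begins on a Thursday, so the first Wednesday is June 7 (6 days later).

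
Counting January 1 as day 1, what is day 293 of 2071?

20 October 2071

January has 31 days (293 − 31 = 262 remain).
February has 28 days (262 − 28 = 234 remain).
March has 31 days (234 − 31 = 203 remain).
April has 30 days (203 − 30 = 173 remain).
May has 31 days (173 − 31 = 142 remain).
June has 30 days (142 − 30 = 112 remain).
July has 31 days (112 − 31 = 81 remain).
August has 31 days (81 − 31 = 50 remain).
September has 30 days (50 − 30 = 20 remain).
20 into October → October 20.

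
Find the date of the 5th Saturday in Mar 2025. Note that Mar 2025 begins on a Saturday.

Mar 29, 2025

Mar 2025 begins on a Saturday, so the first Saturday is Mar 1.
The 5th Saturday is 4 weeks later: 1 + 28 = 29.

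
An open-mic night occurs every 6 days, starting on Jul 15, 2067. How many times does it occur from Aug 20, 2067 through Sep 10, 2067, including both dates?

4

Occurrences land 6·i days after Jul 15, 2067 for i = 0, 1, 2, …
Aug 20, 2067 is 36 days after the start; 36 ÷ 6 = 6 remainder 0. First occurrence in the window: #7 on Aug 20, 2067 (6×6 = 36 days in).
Sep 10, 2067 is 57 days after the start; 57 ÷ 6 = 9 remainder 3. Last occurrence in the window: #10 on Sep 7, 2067.
Occurrences #7 through #10: 4 in total.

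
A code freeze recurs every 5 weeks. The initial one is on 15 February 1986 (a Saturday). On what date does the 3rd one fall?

26 April 1986

The 3rd occurrence is 2 intervals after the first: 2 × 35 = 70 days after 15 February 1986.
February has 28 days — 13 days to the end of February leaves 57.
March has 31 days (26 left).
26 days into April → 26 April 1986.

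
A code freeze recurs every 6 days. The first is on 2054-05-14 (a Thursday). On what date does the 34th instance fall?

The 34th occurrence is 33 intervals after the first: 33 × 6 = 198 days after 2054-05-14.
May has 31 days — 17 days to the end of May leaves 181.
June has 30 days (151 left).
July has 31 days (120 left).
August has 31 days (89 left).
September has 30 days (59 left).
October has 31 days (28 left).
28 days into November → 2054-11-28.

2054-11-28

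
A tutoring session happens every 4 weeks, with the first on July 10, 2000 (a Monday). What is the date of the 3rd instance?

The 3rd occurrence is 2 intervals after the first: 2 × 28 = 56 days after July 10, 2000.
July has 31 days — 21 days to the end of July leaves 35.
August has 31 days (4 left).
4 days into September → September 4, 2000.

September 4, 2000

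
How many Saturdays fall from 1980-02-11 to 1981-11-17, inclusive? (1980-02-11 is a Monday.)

92

1980-02-11 is a Monday; the first Saturday on or after it is 1980-02-16 (5 days later).
From 1980-02-16 to 1981-11-17: 319 + 321 = 640 days (rest of 1980, to 1981-11-17 in 1981).
640 ÷ 7 = 91 full weeks with remainder 3, so 91 more Saturdays after the first → 92.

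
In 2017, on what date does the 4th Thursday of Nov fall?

Nov 23, 2017

Nov 2017 begins on a Wednesday, so the first Thursday is Nov 2 (1 day later).
The 4th Thursday is 3 weeks later: 2 + 21 = 23.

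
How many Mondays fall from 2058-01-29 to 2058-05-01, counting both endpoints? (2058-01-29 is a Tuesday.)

13

2058-01-29 is a Tuesday; the first Monday on or after it is 2058-02-04 (6 days later).
From 2058-02-04 to 2058-05-01: 24 + 31 + 30 + 1 = 86 days (rest of February, March, April, May).
86 ÷ 7 = 12 full weeks with remainder 2, so 12 more Mondays after the first → 13.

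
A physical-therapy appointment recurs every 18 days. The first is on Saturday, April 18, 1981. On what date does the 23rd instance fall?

The 23rd occurrence is 22 intervals after the first: 22 × 18 = 396 days after April 18, 1981.
April has 30 days — 12 days to the end of April leaves 384.
May has 31 days (353 left).
June has 30 days (323 left).
July has 31 days (292 left).
August has 31 days (261 left).
September has 30 days (231 left).
October has 31 days (200 left).
November has 30 days (170 left).
December has 31 days (139 left).
January has 31 days (108 left).
February has 28 days (80 left).
March has 31 days (49 left).
April has 30 days (19 left).
19 days into May → May 19, 1982.

May 19, 1982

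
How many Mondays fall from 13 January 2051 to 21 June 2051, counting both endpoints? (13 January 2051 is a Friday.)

23

13 January 2051 is a Friday; the first Monday on or after it is 16 January 2051 (3 days later).
From 16 January 2051 to 21 June 2051: 15 + 28 + 31 + 30 + 31 + 21 = 156 days (rest of January, February, March, April, May, June).
156 ÷ 7 = 22 full weeks with remainder 2, so 22 more Mondays after the first → 23.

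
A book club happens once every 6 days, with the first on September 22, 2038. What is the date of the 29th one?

March 9, 2039

The 29th occurrence is 28 intervals after the first: 28 × 6 = 168 days after September 22, 2038.
September has 30 days — 8 days to the end of September leaves 160.
October has 31 days (129 left).
November has 30 days (99 left).
December has 31 days (68 left).
January has 31 days (37 left).
February has 28 days (9 left).
9 days into March → March 9, 2039.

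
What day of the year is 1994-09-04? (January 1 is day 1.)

247

Days in months before September: 31 + 28 + 31 + 30 + 31 + 30 + 31 + 31 = 243.
Plus 4 days into September → day 247.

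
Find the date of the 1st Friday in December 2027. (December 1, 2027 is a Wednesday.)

December 2027 begins on a Wednesday, so the first Friday is December 3 (2 days later).

December 3, 2027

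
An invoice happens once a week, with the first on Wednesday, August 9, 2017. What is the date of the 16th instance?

November 22, 2017

The 16th occurrence is 15 intervals after the first: 15 × 7 = 105 days after August 9, 2017.
August has 31 days — 22 days to the end of August leaves 83.
September has 30 days (53 left).
October has 31 days (22 left).
22 days into November → November 22, 2017.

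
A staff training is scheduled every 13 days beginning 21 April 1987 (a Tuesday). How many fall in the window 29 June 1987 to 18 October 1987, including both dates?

8

Occurrences land 13·i days after 21 April 1987 for i = 0, 1, 2, …
29 June 1987 is 69 days after the start; 69 ÷ 13 = 5 remainder 4; since the remainder is 4, round up to i = 6. First occurrence in the window: #7 on 8 July 1987 (6×13 = 78 days in).
18 October 1987 is 180 days after the start; 180 ÷ 13 = 13 remainder 11. Last occurrence in the window: #14 on 7 October 1987.
Occurrences #7 through #14: 8 in total.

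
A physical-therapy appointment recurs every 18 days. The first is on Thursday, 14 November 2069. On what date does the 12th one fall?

31 May 2070

The 12th occurrence is 11 intervals after the first: 11 × 18 = 198 days after 14 November 2069.
November has 30 days — 16 days to the end of November leaves 182.
December has 31 days (151 left).
January has 31 days (120 left).
February has 28 days (92 left).
March has 31 days (61 left).
April has 30 days (31 left).
31 days into May → 31 May 2070.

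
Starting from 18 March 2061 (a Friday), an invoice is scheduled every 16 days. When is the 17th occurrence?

29 November 2061

The 17th occurrence is 16 intervals after the first: 16 × 16 = 256 days after 18 March 2061.
March has 31 days — 13 days to the end of March leaves 243.
April has 30 days (213 left).
May has 31 days (182 left).
June has 30 days (152 left).
July has 31 days (121 left).
August has 31 days (90 left).
September has 30 days (60 left).
October has 31 days (29 left).
29 days into November → 29 November 2061.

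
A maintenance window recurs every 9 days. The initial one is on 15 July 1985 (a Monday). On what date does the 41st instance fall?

The 41st occurrence is 40 intervals after the first: 40 × 9 = 360 days after 15 July 1985.
July has 31 days — 16 days to the end of July leaves 344.
August has 31 days (313 left).
September has 30 days (283 left).
October has 31 days (252 left).
November has 30 days (222 left).
December has 31 days (191 left).
January has 31 days (160 left).
February has 28 days (132 left).
March has 31 days (101 left).
April has 30 days (71 left).
May has 31 days (40 left).
June has 30 days (10 left).
10 days into July → 10 July 1986.

10 July 1986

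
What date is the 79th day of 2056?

Mar 19, 2056

Jan has 31 days (79 − 31 = 48 remain).
Feb has 29 days (48 − 29 = 19 remain).
19 into Mar → Mar 19.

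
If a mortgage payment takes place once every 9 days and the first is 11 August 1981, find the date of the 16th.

24 December 1981

The 16th occurrence is 15 intervals after the first: 15 × 9 = 135 days after 11 August 1981.
August has 31 days — 20 days to the end of August leaves 115.
September has 30 days (85 left).
October has 31 days (54 left).
November has 30 days (24 left).
24 days into December → 24 December 1981.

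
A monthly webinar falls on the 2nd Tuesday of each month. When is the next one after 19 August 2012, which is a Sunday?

11 September 2012

August 2012 starts on a Wednesday; its first Tuesday is the 7th, so the 2nd Tuesday is the 14th — 14 August 2012.
That is not after 19 August 2012, so look at September 2012.
September 2012 starts on a Saturday; its first Tuesday is the 4th, so the 2nd Tuesday is the 11th — 11 September 2012.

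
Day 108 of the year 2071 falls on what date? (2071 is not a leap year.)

Jan has 31 days (108 − 31 = 77 remain).
Feb has 28 days (77 − 28 = 49 remain).
Mar has 31 days (49 − 31 = 18 remain).
18 into Apr → Apr 18.

Apr 18, 2071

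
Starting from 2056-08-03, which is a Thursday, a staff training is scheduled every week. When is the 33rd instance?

The 33rd occurrence is 32 intervals after the first: 32 × 7 = 224 days after 2056-08-03.
August has 31 days — 28 days to the end of August leaves 196.
September has 30 days (166 left).
October has 31 days (135 left).
November has 30 days (105 left).
December has 31 days (74 left).
January has 31 days (43 left).
February has 28 days (15 left).
15 days into March → 2057-03-15.

2057-03-15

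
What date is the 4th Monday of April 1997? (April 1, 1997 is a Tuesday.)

1997-04-28

April 1997 begins on a Tuesday, so the first Monday is April 7 (6 days later).
The 4th Monday is 3 weeks later: 7 + 21 = 28.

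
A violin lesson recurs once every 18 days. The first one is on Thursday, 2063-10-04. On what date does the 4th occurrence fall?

2063-11-27

The 4th occurrence is 3 intervals after the first: 3 × 18 = 54 days after 2063-10-04.
October has 31 days — 27 days to the end of October leaves 27.
27 days into November → 2063-11-27.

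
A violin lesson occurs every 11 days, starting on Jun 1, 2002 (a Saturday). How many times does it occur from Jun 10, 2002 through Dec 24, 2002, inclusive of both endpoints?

18

Occurrences land 11·i days after Jun 1, 2002 for i = 0, 1, 2, …
Jun 10, 2002 is 9 days after the start; 9 ÷ 11 = 0 remainder 9; since the remainder is 9, round up to i = 1. First occurrence in the window: #2 on Jun 12, 2002 (1×11 = 11 days in).
Dec 24, 2002 is 206 days after the start; 206 ÷ 11 = 18 remainder 8. Last occurrence in the window: #19 on Dec 16, 2002.
Occurrences #2 through #19: 18 in total.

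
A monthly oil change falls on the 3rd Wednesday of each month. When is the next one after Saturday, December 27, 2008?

January 21, 2009

December 2008 starts on a Monday; its first Wednesday is the 3rd, so the 3rd Wednesday is the 17th — December 17, 2008.
That is not after December 27, 2008, so look at January 2009.
January 2009 starts on a Thursday; its first Wednesday is the 7th, so the 3rd Wednesday is the 21st — January 21, 2009.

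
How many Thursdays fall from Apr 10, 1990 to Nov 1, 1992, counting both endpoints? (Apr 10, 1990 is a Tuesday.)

134

Apr 10, 1990 is a Tuesday; the first Thursday on or after it is Apr 12, 1990 (2 days later).
From Apr 12, 1990 to Nov 1, 1992: 263 + 365 + 306 = 934 days (rest of 1990, 1991, to Nov 1, 1992 in 1992).
934 ÷ 7 = 133 full weeks with remainder 3, so 133 more Thursdays after the first → 134.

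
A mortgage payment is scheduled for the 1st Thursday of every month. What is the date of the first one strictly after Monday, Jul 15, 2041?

Aug 1, 2041

Jul 2041 starts on a Monday, so its 1st Thursday is Jul 4, 2041 (3 days in).
That is not after Jul 15, 2041, so look at Aug 2041.
Aug 2041 starts on a Thursday, so its 1st Thursday is Aug 1, 2041.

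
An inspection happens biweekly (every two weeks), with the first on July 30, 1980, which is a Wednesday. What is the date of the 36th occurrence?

December 2, 1981

The 36th occurrence is 35 intervals after the first: 35 × 14 = 490 days after July 30, 1980.
July has 31 days — 1 day to the end of July leaves 489.
From end of July to end of 1980 is 153 days (336 left).
January has 31 days (305 left).
February has 28 days (277 left).
March has 31 days (246 left).
April has 30 days (216 left).
May has 31 days (185 left).
June has 30 days (155 left).
July has 31 days (124 left).
August has 31 days (93 left).
September has 30 days (63 left).
October has 31 days (32 left).
November has 30 days (2 left).
2 days into December → December 2, 1981.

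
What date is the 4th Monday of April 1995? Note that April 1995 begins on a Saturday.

April 1995 begins on a Saturday, so the first Monday is April 3 (2 days later).
The 4th Monday is 3 weeks later: 3 + 21 = 24.

24 April 1995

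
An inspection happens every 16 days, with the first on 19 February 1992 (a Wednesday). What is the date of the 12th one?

13 August 1992

The 12th occurrence is 11 intervals after the first: 11 × 16 = 176 days after 19 February 1992.
February has 29 days — 10 days to the end of February leaves 166.
March has 31 days (135 left).
April has 30 days (105 left).
May has 31 days (74 left).
June has 30 days (44 left).
July has 31 days (13 left).
13 days into August → 13 August 1992.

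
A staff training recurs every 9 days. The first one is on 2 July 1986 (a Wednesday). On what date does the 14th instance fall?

27 October 1986

The 14th occurrence is 13 intervals after the first: 13 × 9 = 117 days after 2 July 1986.
July has 31 days — 29 days to the end of July leaves 88.
August has 31 days (57 left).
September has 30 days (27 left).
27 days into October → 27 October 1986.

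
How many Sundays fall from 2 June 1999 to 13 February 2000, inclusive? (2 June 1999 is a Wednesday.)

37

2 June 1999 is a Wednesday; the first Sunday on or after it is 6 June 1999 (4 days later).
From 6 June 1999 to 13 February 2000: 24 + 31 + 31 + 30 + 31 + 30 + 31 + 31 + 13 = 252 days (rest of June, July, August, September, October, November, December, January, February).
252 ÷ 7 = 36 full weeks with remainder 0, so 36 more Sundays after the first → 37.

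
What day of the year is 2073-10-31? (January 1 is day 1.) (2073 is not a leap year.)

Days in months before October: 31 + 28 + 31 + 30 + 31 + 30 + 31 + 31 + 30 = 273.
Plus 31 days into October → day 304.

304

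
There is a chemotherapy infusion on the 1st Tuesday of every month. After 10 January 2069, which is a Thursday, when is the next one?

January 2069 starts on a Tuesday, so its 1st Tuesday is 1 January 2069.
That is not after 10 January 2069, so look at February 2069.
February 2069 starts on a Friday, so its 1st Tuesday is 5 February 2069 (4 days in).

5 February 2069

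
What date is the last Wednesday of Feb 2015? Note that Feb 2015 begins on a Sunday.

Feb 2015 begins on a Sunday, so the first Wednesday is Feb 4 (3 days later).
Feb 2015 has 28 days. Adding weeks: 4, 11, 18, 25 — the last one ≤ 28 is the 25th.

Feb 25, 2015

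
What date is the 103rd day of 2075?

2075-04-13

January has 31 days (103 − 31 = 72 remain).
February has 28 days (72 − 28 = 44 remain).
March has 31 days (44 − 31 = 13 remain).
13 into April → April 13.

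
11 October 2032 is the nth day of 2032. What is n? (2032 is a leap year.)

285

Days in months before October: 31 + 29 + 31 + 30 + 31 + 30 + 31 + 31 + 30 = 274.
Plus 11 days into October → day 285.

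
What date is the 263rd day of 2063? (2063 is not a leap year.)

Jan has 31 days (263 − 31 = 232 remain).
Feb has 28 days (232 − 28 = 204 remain).
Mar has 31 days (204 − 31 = 173 remain).
Apr has 30 days (173 − 30 = 143 remain).
May has 31 days (143 − 31 = 112 remain).
Jun has 30 days (112 − 30 = 82 remain).
Jul has 31 days (82 − 31 = 51 remain).
Aug has 31 days (51 − 31 = 20 remain).
20 into Sep → Sep 20.

Sep 20, 2063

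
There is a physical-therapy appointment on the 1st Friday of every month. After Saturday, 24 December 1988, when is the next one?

December 1988 starts on a Thursday, so its 1st Friday is 2 December 1988 (1 day in).
That is not after 24 December 1988, so look at January 1989.
January 1989 starts on a Sunday, so its 1st Friday is 6 January 1989 (5 days in).

6 January 1989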